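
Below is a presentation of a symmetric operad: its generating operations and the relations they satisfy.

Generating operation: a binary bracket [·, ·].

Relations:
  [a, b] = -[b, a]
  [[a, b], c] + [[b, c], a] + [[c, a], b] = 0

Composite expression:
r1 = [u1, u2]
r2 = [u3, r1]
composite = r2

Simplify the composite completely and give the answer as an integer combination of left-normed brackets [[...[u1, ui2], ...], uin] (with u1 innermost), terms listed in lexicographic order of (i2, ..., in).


-[[u1, u2], u3]

Antisymmetry and Jacobi reduce to u1-anchored left-normed brackets.
Composite bracket: [u3, [u1, u2]]
The bracket unfolds into 4 signed words via [a, b] = ab - ba (2^2 = 4).
The u1-initial words carry the normal form:
  u1u2u3 (sign -1) contributes -[[u1, u2], u3]


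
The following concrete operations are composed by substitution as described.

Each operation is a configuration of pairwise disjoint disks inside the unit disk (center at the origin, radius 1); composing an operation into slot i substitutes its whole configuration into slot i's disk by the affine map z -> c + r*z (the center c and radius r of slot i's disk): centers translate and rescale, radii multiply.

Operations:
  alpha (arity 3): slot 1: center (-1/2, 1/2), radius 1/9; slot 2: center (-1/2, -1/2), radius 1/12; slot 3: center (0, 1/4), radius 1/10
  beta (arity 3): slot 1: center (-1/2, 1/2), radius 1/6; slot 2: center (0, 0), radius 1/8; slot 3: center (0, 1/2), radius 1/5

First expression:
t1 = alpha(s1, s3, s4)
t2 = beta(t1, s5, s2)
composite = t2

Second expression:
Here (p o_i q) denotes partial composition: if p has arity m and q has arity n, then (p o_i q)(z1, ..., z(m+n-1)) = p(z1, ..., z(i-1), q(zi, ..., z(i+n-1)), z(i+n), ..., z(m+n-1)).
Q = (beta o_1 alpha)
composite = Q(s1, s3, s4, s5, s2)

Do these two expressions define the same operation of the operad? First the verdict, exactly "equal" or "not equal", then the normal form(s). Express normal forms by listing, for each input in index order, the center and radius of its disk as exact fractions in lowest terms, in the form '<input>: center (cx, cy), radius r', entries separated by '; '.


equal; both compose to s1: center (-7/12, 7/12), radius 1/54; s2: center (0, 1/2), radius 1/5; s3: center (-7/12, 5/12), radius 1/72; s4: center (-1/2, 13/24), radius 1/60; s5: center (0, 0), radius 1/8


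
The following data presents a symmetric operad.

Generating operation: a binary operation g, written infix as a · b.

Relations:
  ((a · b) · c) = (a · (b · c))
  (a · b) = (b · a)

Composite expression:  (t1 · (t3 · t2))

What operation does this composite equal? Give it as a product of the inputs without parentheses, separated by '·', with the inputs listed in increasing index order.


t1 · t2 · t3

Any arrangement under g is one operation, so sort the t-inputs.
(t3 · t2) reduces to t3 · t2
(t1 · (t3 · t2)) reduces to t1 · t3 · t2
commutativity sorts the factors: t1 · t2 · t3


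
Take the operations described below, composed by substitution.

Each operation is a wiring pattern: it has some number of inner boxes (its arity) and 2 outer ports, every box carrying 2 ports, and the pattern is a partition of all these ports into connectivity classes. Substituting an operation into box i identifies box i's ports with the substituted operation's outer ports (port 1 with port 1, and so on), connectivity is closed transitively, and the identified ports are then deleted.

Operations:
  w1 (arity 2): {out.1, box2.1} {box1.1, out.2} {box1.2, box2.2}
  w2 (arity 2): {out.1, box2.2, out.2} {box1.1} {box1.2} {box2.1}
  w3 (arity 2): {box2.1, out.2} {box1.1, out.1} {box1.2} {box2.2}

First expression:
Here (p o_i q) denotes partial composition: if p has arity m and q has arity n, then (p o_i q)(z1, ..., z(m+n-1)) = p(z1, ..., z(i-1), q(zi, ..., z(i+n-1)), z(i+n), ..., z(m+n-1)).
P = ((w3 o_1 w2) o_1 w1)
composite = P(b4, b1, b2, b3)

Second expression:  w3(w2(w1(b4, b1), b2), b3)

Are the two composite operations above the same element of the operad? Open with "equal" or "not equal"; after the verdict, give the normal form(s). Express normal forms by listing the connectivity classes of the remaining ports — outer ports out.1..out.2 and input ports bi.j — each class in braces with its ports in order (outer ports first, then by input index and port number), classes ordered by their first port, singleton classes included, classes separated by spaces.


equal: each reduces to {out.1, b2.2} {out.2, b3.1} {b1.1} {b1.2, b4.2} {b2.1} {b3.2} {b4.1}

The first expression reduces to {out.1, b2.2} {out.2, b3.1} {b1.1} {b1.2, b4.2} {b2.1} {b3.2} {b4.1}
The second expression reduces to {out.1, b2.2} {out.2, b3.1} {b1.1} {b1.2, b4.2} {b2.1} {b3.2} {b4.1}
Identical normal forms: equal.


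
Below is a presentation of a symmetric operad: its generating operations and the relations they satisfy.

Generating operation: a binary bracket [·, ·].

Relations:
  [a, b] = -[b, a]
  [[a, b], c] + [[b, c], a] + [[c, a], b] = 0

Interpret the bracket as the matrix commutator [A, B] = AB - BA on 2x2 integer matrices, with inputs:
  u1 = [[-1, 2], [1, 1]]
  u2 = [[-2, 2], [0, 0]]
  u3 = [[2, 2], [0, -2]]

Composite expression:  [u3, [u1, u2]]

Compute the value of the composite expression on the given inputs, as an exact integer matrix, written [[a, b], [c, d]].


[[-4, 8], [8, 4]]


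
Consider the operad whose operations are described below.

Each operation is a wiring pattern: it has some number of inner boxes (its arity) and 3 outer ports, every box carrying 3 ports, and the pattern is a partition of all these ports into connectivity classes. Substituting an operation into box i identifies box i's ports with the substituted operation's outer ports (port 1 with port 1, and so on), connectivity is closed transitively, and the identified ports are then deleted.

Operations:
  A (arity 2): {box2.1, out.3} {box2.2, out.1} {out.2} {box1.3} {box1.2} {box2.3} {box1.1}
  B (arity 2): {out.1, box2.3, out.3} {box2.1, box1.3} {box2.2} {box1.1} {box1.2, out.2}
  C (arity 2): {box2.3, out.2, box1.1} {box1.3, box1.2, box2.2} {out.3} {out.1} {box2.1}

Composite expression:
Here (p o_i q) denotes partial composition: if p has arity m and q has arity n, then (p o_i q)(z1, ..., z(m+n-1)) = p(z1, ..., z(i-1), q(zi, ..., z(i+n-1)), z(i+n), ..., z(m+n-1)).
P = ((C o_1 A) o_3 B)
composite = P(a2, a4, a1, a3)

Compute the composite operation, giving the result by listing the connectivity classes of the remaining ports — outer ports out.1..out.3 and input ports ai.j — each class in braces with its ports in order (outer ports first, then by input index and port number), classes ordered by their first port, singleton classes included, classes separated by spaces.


{out.1} {out.2, a3.3, a4.2} {out.3} {a1.1} {a1.2, a4.1} {a1.3, a3.1} {a2.1} {a2.2} {a2.3} {a3.2} {a4.3}


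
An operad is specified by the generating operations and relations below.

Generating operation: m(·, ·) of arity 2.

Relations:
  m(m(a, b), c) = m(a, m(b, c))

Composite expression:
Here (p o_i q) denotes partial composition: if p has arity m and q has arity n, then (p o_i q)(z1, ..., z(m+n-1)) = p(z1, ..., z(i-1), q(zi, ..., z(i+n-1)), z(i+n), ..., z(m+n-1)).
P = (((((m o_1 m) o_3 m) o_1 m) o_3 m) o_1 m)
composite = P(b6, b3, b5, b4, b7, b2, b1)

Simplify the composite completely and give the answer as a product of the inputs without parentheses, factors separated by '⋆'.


Key point: m is associative — brackets drop, the b-order remains.
m(b6, b3) flattens to b6 ⋆ b3
m(m(b6, b3), b5) flattens to b6 ⋆ b3 ⋆ b5
m(b4, b7) flattens to b4 ⋆ b7
m(m(m(b6, b3), b5), m(b4, b7)) flattens to b6 ⋆ b3 ⋆ b5 ⋆ b4 ⋆ b7
m(b2, b1) flattens to b2 ⋆ b1
m(m(m(m(b6, b3), b5), m(b4, b7)), m(b2, b1)) flattens to b6 ⋆ b3 ⋆ b5 ⋆ b4 ⋆ b7 ⋆ b2 ⋆ b1

b6 ⋆ b3 ⋆ b5 ⋆ b4 ⋆ b7 ⋆ b2 ⋆ b1


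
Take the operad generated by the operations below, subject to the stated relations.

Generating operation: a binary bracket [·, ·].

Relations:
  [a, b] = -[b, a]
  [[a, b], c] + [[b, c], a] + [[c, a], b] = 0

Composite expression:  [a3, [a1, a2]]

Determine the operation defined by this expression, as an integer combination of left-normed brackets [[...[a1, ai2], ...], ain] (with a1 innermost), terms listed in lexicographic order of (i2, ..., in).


-[[a1, a2], a3]

Expand each bracket as ab - ba; the a1-initial words give the coefficients.
Composite bracket: [a3, [a1, a2]]
The bracket unfolds into 4 signed words via [a, b] = ab - ba (2^2 = 4).
Keep just the words that open with a1:
  a1a2a3 (sign -1) contributes -[[a1, a2], a3]


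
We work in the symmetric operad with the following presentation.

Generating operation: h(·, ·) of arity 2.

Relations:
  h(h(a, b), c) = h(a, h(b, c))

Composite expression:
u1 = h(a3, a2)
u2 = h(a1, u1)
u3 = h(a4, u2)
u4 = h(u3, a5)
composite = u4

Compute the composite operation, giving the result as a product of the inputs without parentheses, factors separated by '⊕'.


a4 ⊕ a1 ⊕ a3 ⊕ a2 ⊕ a5

Under associativity of h, the answer is the a's in reading order.
h(a3, a2) unparenthesizes to a3 ⊕ a2
h(a1, h(a3, a2)) unparenthesizes to a1 ⊕ a3 ⊕ a2
h(a4, h(a1, h(a3, a2))) unparenthesizes to a4 ⊕ a1 ⊕ a3 ⊕ a2
h(h(a4, h(a1, h(a3, a2))), a5) unparenthesizes to a4 ⊕ a1 ⊕ a3 ⊕ a2 ⊕ a5


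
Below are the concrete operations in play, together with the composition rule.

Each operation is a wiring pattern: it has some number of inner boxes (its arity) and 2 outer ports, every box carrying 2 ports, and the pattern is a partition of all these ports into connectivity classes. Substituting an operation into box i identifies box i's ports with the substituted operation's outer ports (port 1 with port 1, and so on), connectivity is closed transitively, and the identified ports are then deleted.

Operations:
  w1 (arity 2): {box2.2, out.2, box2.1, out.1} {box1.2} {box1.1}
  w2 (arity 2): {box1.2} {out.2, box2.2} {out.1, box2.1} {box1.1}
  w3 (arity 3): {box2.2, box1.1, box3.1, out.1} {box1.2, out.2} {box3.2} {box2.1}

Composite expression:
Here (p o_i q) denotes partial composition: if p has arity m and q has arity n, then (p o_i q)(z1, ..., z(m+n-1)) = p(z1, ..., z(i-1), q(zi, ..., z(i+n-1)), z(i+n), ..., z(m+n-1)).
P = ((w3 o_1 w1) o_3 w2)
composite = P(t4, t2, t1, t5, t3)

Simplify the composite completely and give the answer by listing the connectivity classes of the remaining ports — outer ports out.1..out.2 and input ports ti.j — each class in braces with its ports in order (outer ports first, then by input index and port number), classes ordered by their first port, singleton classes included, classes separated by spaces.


Connectivity passes through glued w3-boundaries; trace each wire chain.
w1 over (t4, t2) gives {out.1, out.2, t2.1, t2.2} {t4.1} {t4.2}, out.j being that stage's outer ports
w2 over (t1, t5) gives {out.1, t5.1} {out.2, t5.2} {t1.1} {t1.2}, out.j being that stage's outer ports
w3 over (t4, t2, t1, t5, t3) gives {out.1, out.2, t2.1, t2.2, t3.1, t5.2} {t1.1} {t1.2} {t3.2} {t4.1} {t4.2} {t5.1}, out.j being that stage's outer ports

{out.1, out.2, t2.1, t2.2, t3.1, t5.2} {t1.1} {t1.2} {t3.2} {t4.1} {t4.2} {t5.1}


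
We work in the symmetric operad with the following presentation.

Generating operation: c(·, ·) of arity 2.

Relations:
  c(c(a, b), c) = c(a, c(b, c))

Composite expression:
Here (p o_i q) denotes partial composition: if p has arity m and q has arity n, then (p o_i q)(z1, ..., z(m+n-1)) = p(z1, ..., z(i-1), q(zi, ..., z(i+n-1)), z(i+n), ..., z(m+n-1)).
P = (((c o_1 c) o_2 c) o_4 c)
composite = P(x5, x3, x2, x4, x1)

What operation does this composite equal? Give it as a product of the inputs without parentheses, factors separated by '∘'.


x5 ∘ x3 ∘ x2 ∘ x4 ∘ x1

Every regrouping of c is equal, so read the x-inputs in written order.
c(x3, x2) linearizes to x3 ∘ x2
c(x5, c(x3, x2)) linearizes to x5 ∘ x3 ∘ x2
c(x4, x1) linearizes to x4 ∘ x1
c(c(x5, c(x3, x2)), c(x4, x1)) linearizes to x5 ∘ x3 ∘ x2 ∘ x4 ∘ x1


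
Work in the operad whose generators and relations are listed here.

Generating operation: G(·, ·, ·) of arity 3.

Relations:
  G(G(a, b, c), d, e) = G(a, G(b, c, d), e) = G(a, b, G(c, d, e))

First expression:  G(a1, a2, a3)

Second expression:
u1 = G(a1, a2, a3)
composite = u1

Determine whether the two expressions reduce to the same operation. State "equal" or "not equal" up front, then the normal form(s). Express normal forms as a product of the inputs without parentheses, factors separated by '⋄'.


equal: each reduces to a1 ⋄ a2 ⋄ a3

The first expression, normalized: a1 ⋄ a2 ⋄ a3
The second expression, normalized: a1 ⋄ a2 ⋄ a3
One common form — equal.


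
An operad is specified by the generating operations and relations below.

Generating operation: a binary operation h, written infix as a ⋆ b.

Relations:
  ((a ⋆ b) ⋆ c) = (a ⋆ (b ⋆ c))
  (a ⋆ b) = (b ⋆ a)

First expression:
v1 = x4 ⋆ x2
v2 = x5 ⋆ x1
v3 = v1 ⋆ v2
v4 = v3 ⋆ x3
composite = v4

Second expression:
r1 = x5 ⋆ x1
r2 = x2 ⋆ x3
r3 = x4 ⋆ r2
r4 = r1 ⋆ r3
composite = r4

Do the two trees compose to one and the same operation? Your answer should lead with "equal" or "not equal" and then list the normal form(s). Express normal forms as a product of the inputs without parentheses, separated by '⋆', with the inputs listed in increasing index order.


Normal form of the first expression: x1 ⋆ x2 ⋆ x3 ⋆ x4 ⋆ x5
Normal form of the second expression: x1 ⋆ x2 ⋆ x3 ⋆ x4 ⋆ x5
The normal forms match — equal.

equal; the common form is x1 ⋆ x2 ⋆ x3 ⋆ x4 ⋆ x5


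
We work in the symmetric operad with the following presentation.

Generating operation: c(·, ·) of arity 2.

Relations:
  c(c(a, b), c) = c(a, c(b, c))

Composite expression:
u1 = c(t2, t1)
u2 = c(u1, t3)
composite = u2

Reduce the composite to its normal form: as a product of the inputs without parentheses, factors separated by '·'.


t2 · t1 · t3

Under associativity of c, the answer is the t's in reading order.
c(t2, t1) unparenthesizes to t2 · t1
c(c(t2, t1), t3) unparenthesizes to t2 · t1 · t3


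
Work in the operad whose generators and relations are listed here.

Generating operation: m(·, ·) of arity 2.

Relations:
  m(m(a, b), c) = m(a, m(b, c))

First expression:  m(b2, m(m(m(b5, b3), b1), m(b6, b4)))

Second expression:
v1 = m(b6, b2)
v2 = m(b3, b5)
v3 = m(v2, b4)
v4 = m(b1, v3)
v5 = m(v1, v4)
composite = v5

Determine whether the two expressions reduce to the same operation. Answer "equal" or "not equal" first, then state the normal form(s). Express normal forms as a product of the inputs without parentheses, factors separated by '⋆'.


not equal — first b2 ⋆ b5 ⋆ b3 ⋆ b1 ⋆ b6 ⋆ b4, second b6 ⋆ b2 ⋆ b1 ⋆ b3 ⋆ b5 ⋆ b4


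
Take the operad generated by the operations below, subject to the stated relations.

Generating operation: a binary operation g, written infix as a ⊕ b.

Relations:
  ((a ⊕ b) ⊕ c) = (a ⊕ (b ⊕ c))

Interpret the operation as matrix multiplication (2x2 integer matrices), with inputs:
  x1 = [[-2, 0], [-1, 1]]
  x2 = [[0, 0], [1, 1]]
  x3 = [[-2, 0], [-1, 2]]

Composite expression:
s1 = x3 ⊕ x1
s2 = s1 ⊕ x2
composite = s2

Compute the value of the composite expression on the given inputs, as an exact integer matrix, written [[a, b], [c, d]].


[[0, 0], [2, 2]]

(x3 ⊕ x1) = [[4, 0], [0, 2]]
((x3 ⊕ x1) ⊕ x2) = [[0, 0], [2, 2]]


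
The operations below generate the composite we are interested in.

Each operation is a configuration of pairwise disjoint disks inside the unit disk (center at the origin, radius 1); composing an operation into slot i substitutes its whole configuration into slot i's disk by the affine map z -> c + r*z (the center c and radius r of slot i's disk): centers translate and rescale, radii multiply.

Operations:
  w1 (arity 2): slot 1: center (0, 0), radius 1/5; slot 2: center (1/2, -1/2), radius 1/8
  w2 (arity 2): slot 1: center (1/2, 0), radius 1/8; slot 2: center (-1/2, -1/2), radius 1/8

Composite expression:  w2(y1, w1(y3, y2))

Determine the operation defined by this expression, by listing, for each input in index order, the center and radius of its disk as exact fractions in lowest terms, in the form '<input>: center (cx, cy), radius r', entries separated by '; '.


y1: center (1/2, 0), radius 1/8; y2: center (-7/16, -9/16), radius 1/64; y3: center (-1/2, -1/2), radius 1/40

Only the slot chain above each y matters under w2; compose those maps.
tracing y1 down its 1-map path: center (1/2, 0), radius 1/8
tracing y3 down its 2-map path: center (-1/2, -1/2), radius 1/40
tracing y2 down its 2-map path: center (-7/16, -9/16), radius 1/64


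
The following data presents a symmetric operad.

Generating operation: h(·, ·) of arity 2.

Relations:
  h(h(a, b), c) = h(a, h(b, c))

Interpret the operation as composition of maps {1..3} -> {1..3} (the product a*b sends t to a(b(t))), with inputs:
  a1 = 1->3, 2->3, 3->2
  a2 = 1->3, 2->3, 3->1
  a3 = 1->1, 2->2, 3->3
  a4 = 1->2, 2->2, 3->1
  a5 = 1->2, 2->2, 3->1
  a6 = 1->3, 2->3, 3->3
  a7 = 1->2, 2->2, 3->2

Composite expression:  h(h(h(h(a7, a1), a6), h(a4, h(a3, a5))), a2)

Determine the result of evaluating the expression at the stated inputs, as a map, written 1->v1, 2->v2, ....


1->2, 2->2, 3->2

h(a7, a1) = 1->2, 2->2, 3->2
h(h(a7, a1), a6) = 1->2, 2->2, 3->2
h(a3, a5) = 1->2, 2->2, 3->1
h(a4, h(a3, a5)) = 1->2, 2->2, 3->2
h(h(h(a7, a1), a6), h(a4, h(a3, a5))) = 1->2, 2->2, 3->2
h(h(h(h(a7, a1), a6), h(a4, h(a3, a5))), a2) = 1->2, 2->2, 3->2


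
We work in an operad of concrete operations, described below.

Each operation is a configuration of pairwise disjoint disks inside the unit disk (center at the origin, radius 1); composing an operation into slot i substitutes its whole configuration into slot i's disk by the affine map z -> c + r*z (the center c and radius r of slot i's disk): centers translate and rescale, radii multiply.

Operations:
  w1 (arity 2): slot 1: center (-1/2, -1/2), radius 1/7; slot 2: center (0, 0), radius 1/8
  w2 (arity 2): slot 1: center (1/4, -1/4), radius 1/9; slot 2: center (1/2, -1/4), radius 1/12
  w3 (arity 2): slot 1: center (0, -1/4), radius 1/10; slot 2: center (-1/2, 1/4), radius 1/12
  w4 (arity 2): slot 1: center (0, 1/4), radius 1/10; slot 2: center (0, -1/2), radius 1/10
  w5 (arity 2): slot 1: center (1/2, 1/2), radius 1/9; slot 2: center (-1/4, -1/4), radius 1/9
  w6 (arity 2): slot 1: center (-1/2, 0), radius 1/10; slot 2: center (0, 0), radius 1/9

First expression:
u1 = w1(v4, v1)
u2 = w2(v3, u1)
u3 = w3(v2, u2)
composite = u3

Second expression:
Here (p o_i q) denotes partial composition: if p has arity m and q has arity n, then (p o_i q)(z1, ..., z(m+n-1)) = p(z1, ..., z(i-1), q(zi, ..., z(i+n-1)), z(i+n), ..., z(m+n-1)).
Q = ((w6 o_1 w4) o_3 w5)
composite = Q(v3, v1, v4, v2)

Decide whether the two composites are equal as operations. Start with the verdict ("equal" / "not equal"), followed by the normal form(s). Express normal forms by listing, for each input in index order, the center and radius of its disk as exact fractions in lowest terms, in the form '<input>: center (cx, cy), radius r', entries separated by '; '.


not equal; first: v1: center (-11/24, 11/48), radius 1/1152; v2: center (0, -1/4), radius 1/10; v3: center (-23/48, 11/48), radius 1/108; v4: center (-133/288, 65/288), radius 1/1008; second: v1: center (-1/2, -1/20), radius 1/100; v2: center (-1/36, -1/36), radius 1/81; v3: center (-1/2, 1/40), radius 1/100; v4: center (1/18, 1/18), radius 1/81

Normal form of the first expression: v1: center (-11/24, 11/48), radius 1/1152; v2: center (0, -1/4), radius 1/10; v3: center (-23/48, 11/48), radius 1/108; v4: center (-133/288, 65/288), radius 1/1008
Normal form of the second expression: v1: center (-1/2, -1/20), radius 1/100; v2: center (-1/36, -1/36), radius 1/81; v3: center (-1/2, 1/40), radius 1/100; v4: center (1/18, 1/18), radius 1/81
The normal forms differ: not equal.


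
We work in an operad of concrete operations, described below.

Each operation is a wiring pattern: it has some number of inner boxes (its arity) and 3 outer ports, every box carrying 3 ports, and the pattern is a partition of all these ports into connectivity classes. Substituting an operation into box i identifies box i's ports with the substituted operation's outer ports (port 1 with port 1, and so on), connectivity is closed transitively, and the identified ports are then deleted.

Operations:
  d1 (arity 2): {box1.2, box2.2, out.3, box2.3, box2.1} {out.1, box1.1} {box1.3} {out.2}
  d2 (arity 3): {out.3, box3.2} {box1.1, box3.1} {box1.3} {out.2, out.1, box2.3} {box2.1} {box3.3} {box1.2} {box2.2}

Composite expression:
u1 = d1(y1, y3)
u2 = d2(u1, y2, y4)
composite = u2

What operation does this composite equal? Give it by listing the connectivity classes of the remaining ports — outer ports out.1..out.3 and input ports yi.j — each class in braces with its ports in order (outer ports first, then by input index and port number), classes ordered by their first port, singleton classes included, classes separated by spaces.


{out.1, out.2, y2.3} {out.3, y4.2} {y1.1, y4.1} {y1.2, y3.1, y3.2, y3.3} {y1.3} {y2.1} {y2.2} {y4.3}

Reachability decides: close wires over d2-identified ports.
the subtree at d1 composes to {out.1, y1.1} {out.2} {out.3, y1.2, y3.1, y3.2, y3.3} {y1.3} on (y1, y3); out.j = own outer ports
the subtree at d2 composes to {out.1, out.2, y2.3} {out.3, y4.2} {y1.1, y4.1} {y1.2, y3.1, y3.2, y3.3} {y1.3} {y2.1} {y2.2} {y4.3} on (y1, y3, y2, y4); out.j = own outer ports


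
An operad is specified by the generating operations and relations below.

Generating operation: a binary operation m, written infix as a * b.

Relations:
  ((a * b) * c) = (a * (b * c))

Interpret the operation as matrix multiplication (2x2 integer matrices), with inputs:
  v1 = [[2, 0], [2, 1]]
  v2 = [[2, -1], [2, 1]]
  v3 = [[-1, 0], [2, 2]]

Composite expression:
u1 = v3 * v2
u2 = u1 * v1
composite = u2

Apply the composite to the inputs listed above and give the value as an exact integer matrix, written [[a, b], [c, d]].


(v3 * v2) = [[-2, 1], [8, 0]]
((v3 * v2) * v1) = [[-2, 1], [16, 0]]

[[-2, 1], [16, 0]]


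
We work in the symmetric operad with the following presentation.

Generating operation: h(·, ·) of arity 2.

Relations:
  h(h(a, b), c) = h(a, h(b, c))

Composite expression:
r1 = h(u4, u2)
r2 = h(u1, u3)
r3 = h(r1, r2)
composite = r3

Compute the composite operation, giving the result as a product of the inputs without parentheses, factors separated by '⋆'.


u4 ⋆ u2 ⋆ u1 ⋆ u3

All parenthesizations of h agree; list the u-inputs left to right.
h(u4, u2) reduces to u4 ⋆ u2
h(u1, u3) reduces to u1 ⋆ u3
h(h(u4, u2), h(u1, u3)) reduces to u4 ⋆ u2 ⋆ u1 ⋆ u3


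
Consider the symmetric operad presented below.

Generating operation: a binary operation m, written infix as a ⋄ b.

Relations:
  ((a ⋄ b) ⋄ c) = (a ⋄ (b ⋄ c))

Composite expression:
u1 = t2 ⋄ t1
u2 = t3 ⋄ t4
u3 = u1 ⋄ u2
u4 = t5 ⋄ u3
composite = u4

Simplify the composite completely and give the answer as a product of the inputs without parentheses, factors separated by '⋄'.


t5 ⋄ t2 ⋄ t1 ⋄ t3 ⋄ t4

Every regrouping of m is equal, so read the t-inputs in written order.
(t2 ⋄ t1) reduces to t2 ⋄ t1
(t3 ⋄ t4) reduces to t3 ⋄ t4
((t2 ⋄ t1) ⋄ (t3 ⋄ t4)) reduces to t2 ⋄ t1 ⋄ t3 ⋄ t4
(t5 ⋄ ((t2 ⋄ t1) ⋄ (t3 ⋄ t4))) reduces to t5 ⋄ t2 ⋄ t1 ⋄ t3 ⋄ t4


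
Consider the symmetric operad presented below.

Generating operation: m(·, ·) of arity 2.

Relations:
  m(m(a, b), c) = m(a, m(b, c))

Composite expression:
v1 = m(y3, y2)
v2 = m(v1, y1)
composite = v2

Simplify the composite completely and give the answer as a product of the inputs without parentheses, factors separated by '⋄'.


y3 ⋄ y2 ⋄ y1

All parenthesizations of m agree; list the y-inputs left to right.
m(y3, y2) flattens to y3 ⋄ y2
m(m(y3, y2), y1) flattens to y3 ⋄ y2 ⋄ y1


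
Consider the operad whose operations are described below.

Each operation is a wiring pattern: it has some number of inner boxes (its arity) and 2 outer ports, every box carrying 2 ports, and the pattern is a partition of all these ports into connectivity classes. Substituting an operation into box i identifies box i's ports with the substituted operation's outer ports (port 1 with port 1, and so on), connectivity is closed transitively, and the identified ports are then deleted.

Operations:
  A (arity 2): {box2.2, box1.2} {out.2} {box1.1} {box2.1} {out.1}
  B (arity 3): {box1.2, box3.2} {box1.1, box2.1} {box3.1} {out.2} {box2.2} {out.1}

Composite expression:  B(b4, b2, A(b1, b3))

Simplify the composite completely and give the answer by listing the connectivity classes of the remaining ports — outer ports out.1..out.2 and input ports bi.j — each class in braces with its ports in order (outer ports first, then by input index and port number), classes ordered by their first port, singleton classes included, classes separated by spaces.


Substituting into B glues patterns; closure does the rest.
the subtree at A composes to {out.1} {out.2} {b1.1} {b1.2, b3.2} {b3.1} on (b1, b3); out.j = own outer ports
the subtree at B composes to {out.1} {out.2} {b1.1} {b1.2, b3.2} {b2.1, b4.1} {b2.2} {b3.1} {b4.2} on (b4, b2, b1, b3); out.j = own outer ports

{out.1} {out.2} {b1.1} {b1.2, b3.2} {b2.1, b4.1} {b2.2} {b3.1} {b4.2}


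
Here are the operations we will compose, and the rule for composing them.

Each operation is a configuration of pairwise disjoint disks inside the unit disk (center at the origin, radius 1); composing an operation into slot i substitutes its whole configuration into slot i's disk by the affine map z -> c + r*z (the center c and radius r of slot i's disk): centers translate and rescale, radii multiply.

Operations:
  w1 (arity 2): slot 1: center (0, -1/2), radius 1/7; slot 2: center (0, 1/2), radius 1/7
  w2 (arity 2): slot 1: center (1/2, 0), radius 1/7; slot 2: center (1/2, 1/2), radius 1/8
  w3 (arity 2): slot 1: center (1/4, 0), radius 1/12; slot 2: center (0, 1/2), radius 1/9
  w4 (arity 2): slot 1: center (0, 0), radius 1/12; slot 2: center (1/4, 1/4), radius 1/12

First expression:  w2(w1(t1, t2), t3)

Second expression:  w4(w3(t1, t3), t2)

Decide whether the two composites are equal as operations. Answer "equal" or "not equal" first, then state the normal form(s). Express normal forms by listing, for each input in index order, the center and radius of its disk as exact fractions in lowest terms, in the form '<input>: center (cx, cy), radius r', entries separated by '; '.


not equal — first t1: center (1/2, -1/14), radius 1/49; t2: center (1/2, 1/14), radius 1/49; t3: center (1/2, 1/2), radius 1/8, second t1: center (1/48, 0), radius 1/144; t2: center (1/4, 1/4), radius 1/12; t3: center (0, 1/24), radius 1/108

Reducing the first expression gives t1: center (1/2, -1/14), radius 1/49; t2: center (1/2, 1/14), radius 1/49; t3: center (1/2, 1/2), radius 1/8
Reducing the second expression gives t1: center (1/48, 0), radius 1/144; t2: center (1/4, 1/4), radius 1/12; t3: center (0, 1/24), radius 1/108
They disagree, so not equal.


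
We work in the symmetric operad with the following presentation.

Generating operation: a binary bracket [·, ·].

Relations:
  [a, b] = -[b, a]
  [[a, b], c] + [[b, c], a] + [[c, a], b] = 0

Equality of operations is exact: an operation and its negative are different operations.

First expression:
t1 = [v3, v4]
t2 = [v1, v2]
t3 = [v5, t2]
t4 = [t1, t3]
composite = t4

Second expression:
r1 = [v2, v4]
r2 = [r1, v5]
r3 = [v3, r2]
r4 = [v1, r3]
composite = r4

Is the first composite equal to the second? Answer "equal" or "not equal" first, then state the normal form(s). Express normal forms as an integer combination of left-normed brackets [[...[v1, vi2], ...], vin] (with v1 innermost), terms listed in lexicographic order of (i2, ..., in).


not equal; the first gives [[[[v1, v2], v5], v3], v4] - [[[[v1, v2], v5], v4], v3] and the second -[[[[v1, v2], v4], v5], v3] + [[[[v1, v3], v2], v4], v5] - [[[[v1, v3], v4], v2], v5] - [[[[v1, v3], v5], v2], v4] + [[[[v1, v3], v5], v4], v2] + [[[[v1, v4], v2], v5], v3] + [[[[v1, v5], v2], v4], v3] - [[[[v1, v5], v4], v2], v3]

The first expression, normalized: [[[[v1, v2], v5], v3], v4] - [[[[v1, v2], v5], v4], v3]
The second expression, normalized: -[[[[v1, v2], v4], v5], v3] + [[[[v1, v3], v2], v4], v5] - [[[[v1, v3], v4], v2], v5] - [[[[v1, v3], v5], v2], v4] + [[[[v1, v3], v5], v4], v2] + [[[[v1, v4], v2], v5], v3] + [[[[v1, v5], v2], v4], v3] - [[[[v1, v5], v4], v2], v3]
Different reductions; not equal.


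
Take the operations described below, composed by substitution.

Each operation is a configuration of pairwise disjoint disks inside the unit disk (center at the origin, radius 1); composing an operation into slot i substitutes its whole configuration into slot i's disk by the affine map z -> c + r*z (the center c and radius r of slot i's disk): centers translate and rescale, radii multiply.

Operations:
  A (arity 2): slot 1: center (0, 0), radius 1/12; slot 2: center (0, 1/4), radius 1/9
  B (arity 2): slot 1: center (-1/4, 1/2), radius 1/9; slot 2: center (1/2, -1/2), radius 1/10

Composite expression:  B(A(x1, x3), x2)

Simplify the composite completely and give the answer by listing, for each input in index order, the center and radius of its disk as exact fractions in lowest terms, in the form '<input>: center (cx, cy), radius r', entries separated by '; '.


x1: center (-1/4, 1/2), radius 1/108; x2: center (1/2, -1/2), radius 1/10; x3: center (-1/4, 19/36), radius 1/81


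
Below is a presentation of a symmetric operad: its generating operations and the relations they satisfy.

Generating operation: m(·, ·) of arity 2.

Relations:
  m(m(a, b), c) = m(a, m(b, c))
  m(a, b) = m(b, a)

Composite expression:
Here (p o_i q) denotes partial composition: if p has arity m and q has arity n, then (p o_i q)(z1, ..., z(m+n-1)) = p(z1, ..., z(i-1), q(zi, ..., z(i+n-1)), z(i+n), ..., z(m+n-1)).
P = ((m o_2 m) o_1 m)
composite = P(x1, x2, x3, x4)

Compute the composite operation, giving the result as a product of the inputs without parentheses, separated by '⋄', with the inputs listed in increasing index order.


x1 ⋄ x2 ⋄ x3 ⋄ x4

Shape and order are irrelevant to m; the x-input set decides.
m(x1, x2) linearizes to x1 ⋄ x2
m(x3, x4) linearizes to x3 ⋄ x4
m(m(x1, x2), m(x3, x4)) linearizes to x1 ⋄ x2 ⋄ x3 ⋄ x4
sorting the factors by input index: x1 ⋄ x2 ⋄ x3 ⋄ x4


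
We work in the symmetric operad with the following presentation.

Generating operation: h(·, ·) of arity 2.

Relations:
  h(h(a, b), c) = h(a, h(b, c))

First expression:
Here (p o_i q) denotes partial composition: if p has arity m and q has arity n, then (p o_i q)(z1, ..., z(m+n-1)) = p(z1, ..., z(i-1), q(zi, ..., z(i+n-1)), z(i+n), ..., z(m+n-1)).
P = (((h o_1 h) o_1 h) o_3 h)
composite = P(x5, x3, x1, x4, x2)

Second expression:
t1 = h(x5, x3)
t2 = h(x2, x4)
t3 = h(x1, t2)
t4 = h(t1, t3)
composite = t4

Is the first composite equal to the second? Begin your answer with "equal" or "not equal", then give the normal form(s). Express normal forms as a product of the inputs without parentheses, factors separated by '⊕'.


The first expression, normalized: x5 ⊕ x3 ⊕ x1 ⊕ x4 ⊕ x2
The second expression, normalized: x5 ⊕ x3 ⊕ x1 ⊕ x2 ⊕ x4
The normal forms differ: not equal.

not equal; the first gives x5 ⊕ x3 ⊕ x1 ⊕ x4 ⊕ x2 and the second x5 ⊕ x3 ⊕ x1 ⊕ x2 ⊕ x4


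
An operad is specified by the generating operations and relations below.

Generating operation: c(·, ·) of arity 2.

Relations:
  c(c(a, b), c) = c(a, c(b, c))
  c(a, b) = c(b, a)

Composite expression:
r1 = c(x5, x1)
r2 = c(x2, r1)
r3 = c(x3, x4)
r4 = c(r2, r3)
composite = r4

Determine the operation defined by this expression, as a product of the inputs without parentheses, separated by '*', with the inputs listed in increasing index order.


x1 * x2 * x3 * x4 * x5

With c associative and commutative, the x-input set is all that matters.
c(x5, x1) reduces to x5 * x1
c(x2, c(x5, x1)) reduces to x2 * x5 * x1
c(x3, x4) reduces to x3 * x4
c(c(x2, c(x5, x1)), c(x3, x4)) reduces to x2 * x5 * x1 * x3 * x4
rearranged into index order: x1 * x2 * x3 * x4 * x5


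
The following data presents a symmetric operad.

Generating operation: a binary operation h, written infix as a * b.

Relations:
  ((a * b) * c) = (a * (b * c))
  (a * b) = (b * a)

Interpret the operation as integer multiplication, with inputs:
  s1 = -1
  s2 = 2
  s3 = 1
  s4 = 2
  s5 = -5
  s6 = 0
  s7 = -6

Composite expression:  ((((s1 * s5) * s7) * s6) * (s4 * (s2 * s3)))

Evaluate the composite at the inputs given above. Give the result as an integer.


0

(s1 * s5) = 5
((s1 * s5) * s7) = -30
(((s1 * s5) * s7) * s6) = 0
(s2 * s3) = 2
(s4 * (s2 * s3)) = 4
((((s1 * s5) * s7) * s6) * (s4 * (s2 * s3))) = 0


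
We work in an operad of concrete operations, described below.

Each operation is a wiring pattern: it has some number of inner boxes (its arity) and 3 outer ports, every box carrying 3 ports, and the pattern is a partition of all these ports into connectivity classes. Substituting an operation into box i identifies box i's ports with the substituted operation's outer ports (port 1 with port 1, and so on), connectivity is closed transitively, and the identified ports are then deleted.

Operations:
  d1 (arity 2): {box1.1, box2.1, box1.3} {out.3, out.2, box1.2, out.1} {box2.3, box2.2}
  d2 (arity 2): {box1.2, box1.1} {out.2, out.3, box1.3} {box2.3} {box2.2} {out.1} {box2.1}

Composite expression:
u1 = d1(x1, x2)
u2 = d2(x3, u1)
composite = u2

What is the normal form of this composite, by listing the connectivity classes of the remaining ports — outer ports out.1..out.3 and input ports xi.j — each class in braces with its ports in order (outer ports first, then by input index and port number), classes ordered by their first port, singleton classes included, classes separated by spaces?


{out.1} {out.2, out.3, x3.3} {x1.1, x1.3, x2.1} {x1.2} {x2.2, x2.3} {x3.1, x3.2}


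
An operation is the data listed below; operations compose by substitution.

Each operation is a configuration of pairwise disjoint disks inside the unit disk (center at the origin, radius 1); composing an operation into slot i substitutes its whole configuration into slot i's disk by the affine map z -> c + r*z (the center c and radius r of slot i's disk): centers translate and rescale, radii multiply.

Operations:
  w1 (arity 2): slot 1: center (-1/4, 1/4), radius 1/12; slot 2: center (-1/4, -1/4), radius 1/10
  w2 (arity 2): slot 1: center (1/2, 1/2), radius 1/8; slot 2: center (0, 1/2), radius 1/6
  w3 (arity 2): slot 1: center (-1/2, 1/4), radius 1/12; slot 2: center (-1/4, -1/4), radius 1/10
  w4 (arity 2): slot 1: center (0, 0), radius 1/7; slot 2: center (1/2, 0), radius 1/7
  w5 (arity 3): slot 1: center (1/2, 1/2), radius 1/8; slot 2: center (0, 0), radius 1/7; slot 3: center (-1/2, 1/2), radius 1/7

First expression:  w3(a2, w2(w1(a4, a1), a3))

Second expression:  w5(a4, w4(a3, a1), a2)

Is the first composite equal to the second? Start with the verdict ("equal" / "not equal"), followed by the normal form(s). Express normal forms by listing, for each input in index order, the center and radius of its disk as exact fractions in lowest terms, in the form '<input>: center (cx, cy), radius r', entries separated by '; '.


Reducing the first expression gives a1: center (-13/64, -13/64), radius 1/800; a2: center (-1/2, 1/4), radius 1/12; a3: center (-1/4, -1/5), radius 1/60; a4: center (-13/64, -63/320), radius 1/960
Reducing the second expression gives a1: center (1/14, 0), radius 1/49; a2: center (-1/2, 1/2), radius 1/7; a3: center (0, 0), radius 1/49; a4: center (1/2, 1/2), radius 1/8
No match — not equal.

not equal: they reduce to a1: center (-13/64, -13/64), radius 1/800; a2: center (-1/2, 1/4), radius 1/12; a3: center (-1/4, -1/5), radius 1/60; a4: center (-13/64, -63/320), radius 1/960 and a1: center (1/14, 0), radius 1/49; a2: center (-1/2, 1/2), radius 1/7; a3: center (0, 0), radius 1/49; a4: center (1/2, 1/2), radius 1/8


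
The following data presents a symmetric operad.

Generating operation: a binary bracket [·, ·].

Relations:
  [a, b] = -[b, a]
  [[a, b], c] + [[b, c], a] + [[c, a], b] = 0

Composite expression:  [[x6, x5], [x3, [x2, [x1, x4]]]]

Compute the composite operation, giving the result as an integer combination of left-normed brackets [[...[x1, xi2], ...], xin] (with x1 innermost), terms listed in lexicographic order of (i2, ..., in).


[[[[[x1, x4], x2], x3], x5], x6] - [[[[[x1, x4], x2], x3], x6], x5]

In the tensor algebra, words opening x1 carry the x1-anchored form.
Composite bracket: [[x6, x5], [x3, [x2, [x1, x4]]]]
The bracket unfolds into 32 signed words via [a, b] = ab - ba (2^5 = 32).
The x1-initial words carry the normal form:
  x1x4x2x3x5x6 (sign +1) contributes +[[[[[x1, x4], x2], x3], x5], x6]
  x1x4x2x3x6x5 (sign -1) contributes -[[[[[x1, x4], x2], x3], x6], x5]


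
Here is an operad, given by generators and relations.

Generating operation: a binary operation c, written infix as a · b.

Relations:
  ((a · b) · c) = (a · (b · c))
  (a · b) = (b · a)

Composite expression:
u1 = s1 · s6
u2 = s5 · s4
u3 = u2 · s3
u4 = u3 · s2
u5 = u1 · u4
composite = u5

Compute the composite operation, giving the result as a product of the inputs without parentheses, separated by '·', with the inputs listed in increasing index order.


s1 · s2 · s3 · s4 · s5 · s6

Key point: c commutes, so take the s-inputs in any fixed order.
(s1 · s6) reduces to s1 · s6
(s5 · s4) reduces to s5 · s4
((s5 · s4) · s3) reduces to s5 · s4 · s3
(((s5 · s4) · s3) · s2) reduces to s5 · s4 · s3 · s2
((s1 · s6) · (((s5 · s4) · s3) · s2)) reduces to s1 · s6 · s5 · s4 · s3 · s2
commutativity sorts the factors: s1 · s2 · s3 · s4 · s5 · s6


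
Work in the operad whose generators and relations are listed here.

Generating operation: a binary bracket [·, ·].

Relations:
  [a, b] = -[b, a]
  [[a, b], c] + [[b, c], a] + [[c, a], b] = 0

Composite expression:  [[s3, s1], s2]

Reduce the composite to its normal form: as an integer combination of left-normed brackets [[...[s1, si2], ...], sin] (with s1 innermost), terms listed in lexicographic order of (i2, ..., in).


Left-normed coefficients sit on the s1-initial expansion words.
Composite bracket: [[s3, s1], s2]
The bracket unfolds into 4 signed words via [a, b] = ab - ba (2^2 = 4).
Collect the words opening with s1:
  s1s3s2 (sign -1) contributes -[[s1, s3], s2]

-[[s1, s3], s2]


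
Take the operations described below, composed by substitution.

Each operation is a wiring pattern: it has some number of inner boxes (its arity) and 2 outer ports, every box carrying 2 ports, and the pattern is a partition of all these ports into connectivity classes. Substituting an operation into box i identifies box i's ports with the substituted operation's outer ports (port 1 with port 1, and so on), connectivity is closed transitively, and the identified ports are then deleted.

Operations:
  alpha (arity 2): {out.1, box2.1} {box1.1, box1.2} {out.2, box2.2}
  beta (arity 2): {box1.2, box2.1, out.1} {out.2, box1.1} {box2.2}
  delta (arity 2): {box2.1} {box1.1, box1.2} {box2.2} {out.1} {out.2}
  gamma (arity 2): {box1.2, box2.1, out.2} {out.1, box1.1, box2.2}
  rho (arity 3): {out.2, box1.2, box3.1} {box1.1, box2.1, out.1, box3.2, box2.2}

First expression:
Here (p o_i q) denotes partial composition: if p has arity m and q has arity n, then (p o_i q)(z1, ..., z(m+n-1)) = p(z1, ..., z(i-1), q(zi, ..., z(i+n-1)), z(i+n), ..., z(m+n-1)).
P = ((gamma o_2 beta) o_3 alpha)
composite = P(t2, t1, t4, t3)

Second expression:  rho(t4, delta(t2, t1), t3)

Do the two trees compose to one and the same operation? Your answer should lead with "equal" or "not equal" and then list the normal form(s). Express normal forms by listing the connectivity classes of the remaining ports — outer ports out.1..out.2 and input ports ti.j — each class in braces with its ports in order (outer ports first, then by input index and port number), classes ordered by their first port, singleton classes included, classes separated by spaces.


Normal form of the first expression: {out.1, t1.1, t2.1} {out.2, t1.2, t2.2, t3.1} {t3.2} {t4.1, t4.2}
Normal form of the second expression: {out.1, t3.2, t4.1} {out.2, t3.1, t4.2} {t1.1} {t1.2} {t2.1, t2.2}
Different reductions; not equal.

not equal — first {out.1, t1.1, t2.1} {out.2, t1.2, t2.2, t3.1} {t3.2} {t4.1, t4.2}, second {out.1, t3.2, t4.1} {out.2, t3.1, t4.2} {t1.1} {t1.2} {t2.1, t2.2}
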